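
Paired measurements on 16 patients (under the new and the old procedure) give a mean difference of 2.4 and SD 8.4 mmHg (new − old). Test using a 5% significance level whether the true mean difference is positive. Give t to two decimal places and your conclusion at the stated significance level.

H0: μ_d = 0; H1: μ_d > 0 (paired t-test on the differences, right-tailed).
t = d̄/(s_d/√n) = 2.4/(8.4/√16) = 1.14
df = n − 1 = 15
p-value = P(T ≥ 1.14) ≈ 0.1355
Since p ≈ 0.1355 > α = 0.05, fail to reject H0; the evidence is not statistically significant.

t = 1.14; fail to reject H0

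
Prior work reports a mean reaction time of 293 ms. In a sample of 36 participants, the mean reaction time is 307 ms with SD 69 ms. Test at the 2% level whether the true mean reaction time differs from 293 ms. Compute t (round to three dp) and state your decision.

H0: μ = 293; H1: μ ≠ 293 (one-sample t-test, two-sided).
t = (x̄ − μ₀)/(s/√n) = (307 − 293)/(69/√36) = 1.217
df = n − 1 = 35
Two-sided p-value ≈ 0.2316
Since p ≈ 0.2316 > α = 0.02, fail to reject H0; the data do not provide sufficient evidence against H0.

t = 1.217; fail to reject H0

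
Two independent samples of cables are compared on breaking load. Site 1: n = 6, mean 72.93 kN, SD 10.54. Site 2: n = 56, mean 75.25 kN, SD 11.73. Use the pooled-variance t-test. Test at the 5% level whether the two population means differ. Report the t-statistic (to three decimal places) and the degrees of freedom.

t = -0.464, df = 60

Let group 1 = site 1, group 2 = site 2. H0: μ_1 = μ_2; H1: μ_1 ≠ μ_2 (two-sample pooled-variance t-test, two-sided).
s_p² = [(6−1)·10.54² + (56−1)·11.73²]/(6+56−2) = 135.384
t = (72.93 − 75.25)/√[135.384·(1/6 + 1/56)] = -0.464
df = n₁ + n₂ − 2 = 60
Two-sided p-value ≈ 0.6442
Since p ≈ 0.6442 > α = 0.05, fail to reject H0; the data do not provide sufficient evidence against H0.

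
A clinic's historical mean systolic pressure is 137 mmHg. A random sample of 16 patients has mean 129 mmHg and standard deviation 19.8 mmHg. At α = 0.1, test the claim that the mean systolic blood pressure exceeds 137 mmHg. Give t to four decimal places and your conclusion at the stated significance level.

H0: μ = 137; H1: μ > 137 (one-sample t-test, right-tailed).
t = (x̄ − μ₀)/(s/√n) = (129 − 137)/(19.8/√16) = -1.6162
df = n − 1 = 15
p-value = P(T ≥ -1.6162) ≈ 0.937
Since p ≈ 0.937 > α = 0.1, fail to reject H0; the data do not provide sufficient evidence against H0.

t = -1.6162; fail to reject H0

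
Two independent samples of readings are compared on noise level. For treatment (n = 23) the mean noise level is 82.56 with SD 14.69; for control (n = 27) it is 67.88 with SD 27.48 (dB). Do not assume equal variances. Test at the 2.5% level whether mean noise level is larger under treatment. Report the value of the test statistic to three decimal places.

2.402

Let group 1 = treatment, group 2 = control. H0: μ_1 = μ_2; H1: μ_1 > μ_2 (Welch's two-sample t-test, right-tailed).
t = (x̄_1 − x̄_2)/√(s_1²/n_1 + s_2²/n_2) = (82.56 − 67.88)/√(14.69²/23 + 27.48²/27) = 2.402
Welch–Satterthwaite df ≈ 40.93
p-value = P(T ≥ 2.402) ≈ 0.0105
Since p ≈ 0.0105 < α = 0.025, reject H0; the data support H1.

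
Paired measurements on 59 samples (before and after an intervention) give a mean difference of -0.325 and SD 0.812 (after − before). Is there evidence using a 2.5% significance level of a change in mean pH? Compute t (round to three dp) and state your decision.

t = -3.074; reject H0

H0: μ_d = 0; H1: μ_d ≠ 0 (paired t-test on the differences, two-sided).
t = d̄/(s_d/√n) = -0.325/(0.812/√59) = -3.074
df = n − 1 = 58
Two-sided p-value ≈ 0.003
Since p ≈ 0.003 < α = 0.025, reject H0; the evidence is statistically significant.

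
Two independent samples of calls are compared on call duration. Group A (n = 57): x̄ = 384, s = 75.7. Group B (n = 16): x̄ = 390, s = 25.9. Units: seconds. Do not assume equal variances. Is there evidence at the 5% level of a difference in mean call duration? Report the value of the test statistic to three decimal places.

-0.503

Let group 1 = group A, group 2 = group B. H0: μ_1 = μ_2; H1: μ_1 ≠ μ_2 (Welch's two-sample t-test, two-sided).
t = (x̄_1 − x̄_2)/√(s_1²/n_1 + s_2²/n_2) = (384 − 390)/√(75.7²/57 + 25.9²/16) = -0.503
Welch–Satterthwaite df ≈ 68.18
Two-sided p-value ≈ 0.6168
Since p ≈ 0.6168 > α = 0.05, fail to reject H0; the data do not provide sufficient evidence against H0.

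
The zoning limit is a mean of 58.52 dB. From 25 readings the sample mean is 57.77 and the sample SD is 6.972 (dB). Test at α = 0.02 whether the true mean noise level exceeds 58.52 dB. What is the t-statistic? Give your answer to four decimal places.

-0.5379

H0: μ = 58.52; H1: μ > 58.52 (one-sample t-test, right-tailed).
t = (x̄ − μ₀)/(s/√n) = (57.77 − 58.52)/(6.972/√25) = -0.5379
df = n − 1 = 24
p-value = P(T ≥ -0.5379) ≈ 0.7022
Since p ≈ 0.7022 > α = 0.02, fail to reject H0; the evidence is not statistically significant.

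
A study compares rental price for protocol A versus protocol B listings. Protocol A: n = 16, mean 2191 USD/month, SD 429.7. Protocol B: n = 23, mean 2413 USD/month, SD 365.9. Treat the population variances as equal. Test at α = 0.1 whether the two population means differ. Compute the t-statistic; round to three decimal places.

-1.735

Let group 1 = protocol A, group 2 = protocol B. H0: μ_1 = μ_2; H1: μ_1 ≠ μ_2 (two-sample pooled-variance t-test, two-sided).
s_p² = [(16−1)·429.7² + (23−1)·365.9²]/(16+23−2) = 154461
t = (2191 − 2413)/√[154461·(1/16 + 1/23)] = -1.735
df = n₁ + n₂ − 2 = 37
Two-sided p-value ≈ 0.091
Since p ≈ 0.091 < α = 0.1, reject H0; the data support H1.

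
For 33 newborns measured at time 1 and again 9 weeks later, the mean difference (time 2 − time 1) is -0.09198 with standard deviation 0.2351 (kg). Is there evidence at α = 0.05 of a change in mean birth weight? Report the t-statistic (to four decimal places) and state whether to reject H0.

t = -2.2475; reject H0

H0: μ_d = 0; H1: μ_d ≠ 0 (paired t-test on the differences, two-sided).
t = d̄/(s_d/√n) = -0.09198/(0.2351/√33) = -2.2475
df = n − 1 = 32
Two-sided p-value ≈ 0.0316
Since p ≈ 0.0316 < α = 0.05, reject H0; the evidence is statistically significant.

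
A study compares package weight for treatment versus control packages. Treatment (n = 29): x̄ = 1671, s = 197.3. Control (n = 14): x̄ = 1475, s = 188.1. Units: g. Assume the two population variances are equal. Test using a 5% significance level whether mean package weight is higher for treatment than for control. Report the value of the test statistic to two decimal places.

Let group 1 = treatment, group 2 = control. H0: μ_1 = μ_2; H1: μ_1 > μ_2 (two-sample pooled-variance t-test, right-tailed).
s_p² = [(29−1)·197.3² + (14−1)·188.1²]/(29+14−2) = 37803.1
t = (1671 − 1475)/√[37803.1·(1/29 + 1/14)] = 3.10
df = n₁ + n₂ − 2 = 41
p-value = P(T ≥ 3.10) ≈ 0.002
Since p ≈ 0.002 < α = 0.05, reject H0; the evidence is statistically significant.

3.10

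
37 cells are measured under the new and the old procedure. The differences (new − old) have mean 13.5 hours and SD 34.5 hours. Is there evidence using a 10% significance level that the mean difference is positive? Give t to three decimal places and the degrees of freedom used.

H0: μ_d = 0; H1: μ_d > 0 (paired t-test on the differences, right-tailed).
t = d̄/(s_d/√n) = 13.5/(34.5/√37) = 2.380
df = n − 1 = 36
p-value = P(T ≥ 2.380) ≈ 0.0114
Since p ≈ 0.0114 < α = 0.1, reject H0; the evidence is statistically significant.

t = 2.380, df = 36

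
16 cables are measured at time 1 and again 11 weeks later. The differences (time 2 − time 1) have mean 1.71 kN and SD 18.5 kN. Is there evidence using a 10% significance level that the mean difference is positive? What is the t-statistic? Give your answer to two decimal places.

H0: μ_d = 0; H1: μ_d > 0 (paired t-test on the differences, right-tailed).
t = d̄/(s_d/√n) = 1.71/(18.5/√16) = 0.37
df = n − 1 = 15
p-value = P(T ≥ 0.37) ≈ 0.358
Since p ≈ 0.358 > α = 0.1, fail to reject H0; the data do not provide sufficient evidence against H0.

0.37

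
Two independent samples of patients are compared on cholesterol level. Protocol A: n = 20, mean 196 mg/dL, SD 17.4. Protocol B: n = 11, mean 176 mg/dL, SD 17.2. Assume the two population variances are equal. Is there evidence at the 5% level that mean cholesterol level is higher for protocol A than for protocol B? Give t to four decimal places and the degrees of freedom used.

t = 3.0742, df = 29

Let group 1 = protocol A, group 2 = protocol B. H0: μ_1 = μ_2; H1: μ_1 > μ_2 (two-sample pooled-variance t-test, right-tailed).
s_p² = [(20−1)·17.4² + (11−1)·17.2²]/(20+11−2) = 300.374
t = (196 − 176)/√[300.374·(1/20 + 1/11)] = 3.0742
df = n₁ + n₂ − 2 = 29
p-value = P(T ≥ 3.0742) ≈ 0.0023
Since p ≈ 0.0023 < α = 0.05, reject H0; the evidence is statistically significant.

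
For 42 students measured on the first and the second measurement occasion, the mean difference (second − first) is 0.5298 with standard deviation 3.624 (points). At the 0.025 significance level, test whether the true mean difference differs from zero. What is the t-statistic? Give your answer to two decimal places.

H0: μ_d = 0; H1: μ_d ≠ 0 (paired t-test on the differences, two-sided).
t = d̄/(s_d/√n) = 0.5298/(3.624/√42) = 0.95
df = n − 1 = 41
Two-sided p-value ≈ 0.3490
Since p ≈ 0.3490 > α = 0.025, fail to reject H0; the data do not provide sufficient evidence against H0.

0.95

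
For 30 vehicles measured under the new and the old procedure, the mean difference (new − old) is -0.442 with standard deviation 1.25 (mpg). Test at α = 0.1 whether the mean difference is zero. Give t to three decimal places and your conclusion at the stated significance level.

t = -1.937; reject H0

H0: μ_d = 0; H1: μ_d ≠ 0 (paired t-test on the differences, two-sided).
t = d̄/(s_d/√n) = -0.442/(1.25/√30) = -1.937
df = n − 1 = 29
Two-sided p-value ≈ 0.0626
Since p ≈ 0.0626 < α = 0.1, reject H0; the evidence is statistically significant.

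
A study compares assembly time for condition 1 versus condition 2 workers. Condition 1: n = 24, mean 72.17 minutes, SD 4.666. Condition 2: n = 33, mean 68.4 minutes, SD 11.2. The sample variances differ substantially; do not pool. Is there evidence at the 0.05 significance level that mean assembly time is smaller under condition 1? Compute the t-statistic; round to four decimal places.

Let group 1 = condition 1, group 2 = condition 2. H0: μ_1 = μ_2; H1: μ_1 < μ_2 (Welch's two-sample t-test, left-tailed).
t = (x̄_1 − x̄_2)/√(s_1²/n_1 + s_2²/n_2) = (72.17 − 68.4)/√(4.666²/24 + 11.2²/33) = 1.7374
Welch–Satterthwaite df ≈ 45.49
p-value = P(T ≤ 1.7374) ≈ 0.9555
Since p ≈ 0.9555 > α = 0.05, fail to reject H0; the evidence is not statistically significant.

1.7374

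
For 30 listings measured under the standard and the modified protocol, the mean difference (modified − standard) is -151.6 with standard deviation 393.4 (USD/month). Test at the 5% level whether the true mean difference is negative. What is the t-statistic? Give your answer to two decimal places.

H0: μ_d = 0; H1: μ_d < 0 (paired t-test on the differences, left-tailed).
t = d̄/(s_d/√n) = -151.6/(393.4/√30) = -2.11
df = n − 1 = 29
p-value = P(T ≤ -2.11) ≈ 0.022
Since p ≈ 0.022 < α = 0.05, reject H0; the evidence is statistically significant.

-2.11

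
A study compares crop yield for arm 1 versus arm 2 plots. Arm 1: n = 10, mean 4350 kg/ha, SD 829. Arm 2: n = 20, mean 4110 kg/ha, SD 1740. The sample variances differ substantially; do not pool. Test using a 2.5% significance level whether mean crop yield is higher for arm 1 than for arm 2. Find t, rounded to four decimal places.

0.5116

Let group 1 = arm 1, group 2 = arm 2. H0: μ_1 = μ_2; H1: μ_1 > μ_2 (Welch's two-sample t-test, right-tailed).
t = (x̄_1 − x̄_2)/√(s_1²/n_1 + s_2²/n_2) = (4350 − 4110)/√(829²/10 + 1740²/20) = 0.5116
Welch–Satterthwaite df ≈ 27.99
p-value = P(T ≥ 0.5116) ≈ 0.3065
Since p ≈ 0.3065 > α = 0.025, fail to reject H0; the evidence is not statistically significant.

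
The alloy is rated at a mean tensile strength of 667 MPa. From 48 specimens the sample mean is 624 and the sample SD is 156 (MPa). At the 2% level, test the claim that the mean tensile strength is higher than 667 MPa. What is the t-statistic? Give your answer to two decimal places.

-1.91

H0: μ = 667; H1: μ > 667 (one-sample t-test, right-tailed).
t = (x̄ − μ₀)/(s/√n) = (624 − 667)/(156/√48) = -1.91
df = n − 1 = 47
p-value = P(T ≥ -1.91) ≈ 0.9689
Since p ≈ 0.9689 > α = 0.02, fail to reject H0; the data do not provide sufficient evidence against H0.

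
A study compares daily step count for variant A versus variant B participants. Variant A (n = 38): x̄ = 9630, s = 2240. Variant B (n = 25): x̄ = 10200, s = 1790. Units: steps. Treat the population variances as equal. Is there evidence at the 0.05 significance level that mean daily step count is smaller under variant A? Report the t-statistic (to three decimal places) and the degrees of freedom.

Let group 1 = variant A, group 2 = variant B. H0: μ_1 = μ_2; H1: μ_1 < μ_2 (two-sample pooled-variance t-test, left-tailed).
s_p² = [(38−1)·2240² + (25−1)·1790²]/(38+25−2) = 4304090
t = (9630 − 10200)/√[4304090·(1/38 + 1/25)] = -1.067
df = n₁ + n₂ − 2 = 61
p-value = P(T ≤ -1.067) ≈ 0.1451
Since p ≈ 0.1451 > α = 0.05, fail to reject H0; the evidence is not statistically significant.

t = -1.067, df = 61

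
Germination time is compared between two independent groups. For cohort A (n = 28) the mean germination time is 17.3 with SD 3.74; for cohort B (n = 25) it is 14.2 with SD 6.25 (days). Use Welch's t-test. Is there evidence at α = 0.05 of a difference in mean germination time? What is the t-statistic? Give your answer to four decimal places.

Let group 1 = cohort A, group 2 = cohort B. H0: μ_1 = μ_2; H1: μ_1 ≠ μ_2 (Welch's two-sample t-test, two-sided).
t = (x̄_1 − x̄_2)/√(s_1²/n_1 + s_2²/n_2) = (17.3 − 14.2)/√(3.74²/28 + 6.25²/25) = 2.1588
Welch–Satterthwaite df ≈ 38.32
Two-sided p-value ≈ 0.037
Since p ≈ 0.037 < α = 0.05, reject H0; the evidence is statistically significant.

2.1588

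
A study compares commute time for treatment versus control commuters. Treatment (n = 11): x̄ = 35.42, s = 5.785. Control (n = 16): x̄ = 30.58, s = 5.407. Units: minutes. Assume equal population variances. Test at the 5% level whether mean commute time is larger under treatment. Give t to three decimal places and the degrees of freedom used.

t = 2.222, df = 25

Let group 1 = treatment, group 2 = control. H0: μ_1 = μ_2; H1: μ_1 > μ_2 (two-sample pooled-variance t-test, right-tailed).
s_p² = [(11−1)·5.785² + (16−1)·5.407²]/(11+16−2) = 30.9279
t = (35.42 − 30.58)/√[30.9279·(1/11 + 1/16)] = 2.222
df = n₁ + n₂ − 2 = 25
p-value = P(T ≥ 2.222) ≈ 0.018
Since p ≈ 0.018 < α = 0.05, reject H0; the data support H1.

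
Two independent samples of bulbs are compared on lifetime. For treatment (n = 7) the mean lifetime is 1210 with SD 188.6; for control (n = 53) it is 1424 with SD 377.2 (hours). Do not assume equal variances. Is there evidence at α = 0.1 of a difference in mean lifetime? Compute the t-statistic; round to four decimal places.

Let group 1 = treatment, group 2 = control. H0: μ_1 = μ_2; H1: μ_1 ≠ μ_2 (Welch's two-sample t-test, two-sided).
t = (x̄_1 − x̄_2)/√(s_1²/n_1 + s_2²/n_2) = (1210 − 1424)/√(188.6²/7 + 377.2²/53) = -2.4284
Welch–Satterthwaite df ≈ 13.58
Two-sided p-value ≈ 0.030
Since p ≈ 0.030 < α = 0.1, reject H0; the data support H1.

-2.4284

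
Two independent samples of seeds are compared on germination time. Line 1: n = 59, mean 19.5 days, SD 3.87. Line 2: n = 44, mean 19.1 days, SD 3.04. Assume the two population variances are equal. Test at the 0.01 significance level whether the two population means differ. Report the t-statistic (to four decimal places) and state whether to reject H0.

t = 0.5672; fail to reject H0

Let group 1 = line 1, group 2 = line 2. H0: μ_1 = μ_2; H1: μ_1 ≠ μ_2 (two-sample pooled-variance t-test, two-sided).
s_p² = [(59−1)·3.87² + (44−1)·3.04²]/(59+44−2) = 12.5351
t = (19.5 − 19.1)/√[12.5351·(1/59 + 1/44)] = 0.5672
df = n₁ + n₂ − 2 = 101
Two-sided p-value ≈ 0.572
Since p ≈ 0.572 > α = 0.01, fail to reject H0; the evidence is not statistically significant.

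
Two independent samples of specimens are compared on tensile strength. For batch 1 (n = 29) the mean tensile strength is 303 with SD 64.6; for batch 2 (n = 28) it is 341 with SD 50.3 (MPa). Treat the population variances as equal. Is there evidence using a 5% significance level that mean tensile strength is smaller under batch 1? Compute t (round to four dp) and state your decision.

Let group 1 = batch 1, group 2 = batch 2. H0: μ_1 = μ_2; H1: μ_1 < μ_2 (two-sample pooled-variance t-test, left-tailed).
s_p² = [(29−1)·64.6² + (28−1)·50.3²]/(29+28−2) = 3366.56
t = (303 − 341)/√[3366.56·(1/29 + 1/28)] = -2.4719
df = n₁ + n₂ − 2 = 55
p-value = P(T ≤ -2.4719) ≈ 0.0083
Since p ≈ 0.0083 < α = 0.05, reject H0; the evidence is statistically significant.

t = -2.4719; reject H0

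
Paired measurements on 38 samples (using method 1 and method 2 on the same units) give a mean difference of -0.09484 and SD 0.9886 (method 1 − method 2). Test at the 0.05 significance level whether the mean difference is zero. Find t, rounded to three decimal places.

H0: μ_d = 0; H1: μ_d ≠ 0 (paired t-test on the differences, two-sided).
t = d̄/(s_d/√n) = -0.09484/(0.9886/√38) = -0.591
df = n − 1 = 37
Two-sided p-value ≈ 0.5579
Since p ≈ 0.5579 > α = 0.05, fail to reject H0; the data do not provide sufficient evidence against H0.

-0.591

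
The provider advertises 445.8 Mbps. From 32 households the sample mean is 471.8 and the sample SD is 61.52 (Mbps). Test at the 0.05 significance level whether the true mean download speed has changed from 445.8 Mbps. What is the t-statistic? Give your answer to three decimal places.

H0: μ = 445.8; H1: μ ≠ 445.8 (one-sample t-test, two-sided).
t = (x̄ − μ₀)/(s/√n) = (471.8 − 445.8)/(61.52/√32) = 2.391
df = n − 1 = 31
Two-sided p-value ≈ 0.0231
Since p ≈ 0.0231 < α = 0.05, reject H0; the data support H1.

2.391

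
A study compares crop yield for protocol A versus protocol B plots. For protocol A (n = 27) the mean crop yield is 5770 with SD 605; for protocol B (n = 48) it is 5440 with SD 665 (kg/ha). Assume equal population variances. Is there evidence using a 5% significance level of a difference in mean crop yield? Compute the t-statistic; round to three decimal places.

Let group 1 = protocol A, group 2 = protocol B. H0: μ_1 = μ_2; H1: μ_1 ≠ μ_2 (two-sample pooled-variance t-test, two-sided).
s_p² = [(27−1)·605² + (48−1)·665²]/(27+48−2) = 415085
t = (5770 − 5440)/√[415085·(1/27 + 1/48)] = 2.129
df = n₁ + n₂ − 2 = 73
Two-sided p-value ≈ 0.0366
Since p ≈ 0.0366 < α = 0.05, reject H0; the data support H1.

2.129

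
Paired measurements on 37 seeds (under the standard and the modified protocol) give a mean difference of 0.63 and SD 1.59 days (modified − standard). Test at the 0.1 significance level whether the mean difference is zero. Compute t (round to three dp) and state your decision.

H0: μ_d = 0; H1: μ_d ≠ 0 (paired t-test on the differences, two-sided).
t = d̄/(s_d/√n) = 0.63/(1.59/√37) = 2.410
df = n − 1 = 36
Two-sided p-value ≈ 0.0212
Since p ≈ 0.0212 < α = 0.1, reject H0; the evidence is statistically significant.

t = 2.410; reject H0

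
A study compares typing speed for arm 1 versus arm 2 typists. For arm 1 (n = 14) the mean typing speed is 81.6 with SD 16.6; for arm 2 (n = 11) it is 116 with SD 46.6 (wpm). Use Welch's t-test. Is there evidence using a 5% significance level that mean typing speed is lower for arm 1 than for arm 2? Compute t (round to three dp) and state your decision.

Let group 1 = arm 1, group 2 = arm 2. H0: μ_1 = μ_2; H1: μ_1 < μ_2 (Welch's two-sample t-test, left-tailed).
t = (x̄_1 − x̄_2)/√(s_1²/n_1 + s_2²/n_2) = (81.6 − 116)/√(16.6²/14 + 46.6²/11) = -2.335
Welch–Satterthwaite df ≈ 12.00
p-value = P(T ≤ -2.335) ≈ 0.019
Since p ≈ 0.019 < α = 0.05, reject H0; the data support H1.

t = -2.335; reject H0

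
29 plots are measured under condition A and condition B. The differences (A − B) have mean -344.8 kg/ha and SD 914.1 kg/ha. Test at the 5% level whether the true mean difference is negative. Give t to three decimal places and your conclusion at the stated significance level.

t = -2.031; reject H0

H0: μ_d = 0; H1: μ_d < 0 (paired t-test on the differences, left-tailed).
t = d̄/(s_d/√n) = -344.8/(914.1/√29) = -2.031
df = n − 1 = 28
p-value = P(T ≤ -2.031) ≈ 0.0259
Since p ≈ 0.0259 < α = 0.05, reject H0; the evidence is statistically significant.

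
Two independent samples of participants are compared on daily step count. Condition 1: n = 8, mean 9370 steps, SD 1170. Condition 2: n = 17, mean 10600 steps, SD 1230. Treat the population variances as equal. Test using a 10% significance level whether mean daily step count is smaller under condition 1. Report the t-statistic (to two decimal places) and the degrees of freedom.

Let group 1 = condition 1, group 2 = condition 2. H0: μ_1 = μ_2; H1: μ_1 < μ_2 (two-sample pooled-variance t-test, left-tailed).
s_p² = [(8−1)·1170² + (17−1)·1230²]/(8+17−2) = 1469070
t = (9370 − 10600)/√[1469070·(1/8 + 1/17)] = -2.37
df = n₁ + n₂ − 2 = 23
p-value = P(T ≤ -2.37) ≈ 0.013
Since p ≈ 0.013 < α = 0.1, reject H0; the evidence is statistically significant.

t = -2.37, df = 23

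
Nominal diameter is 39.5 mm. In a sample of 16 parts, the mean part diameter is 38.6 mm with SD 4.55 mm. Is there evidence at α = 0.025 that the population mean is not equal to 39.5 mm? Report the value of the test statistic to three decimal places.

H0: μ = 39.5; H1: μ ≠ 39.5 (one-sample t-test, two-sided).
t = (x̄ − μ₀)/(s/√n) = (38.6 − 39.5)/(4.55/√16) = -0.791
df = n − 1 = 15
Two-sided p-value ≈ 0.441
Since p ≈ 0.441 > α = 0.025, fail to reject H0; the evidence is not statistically significant.

-0.791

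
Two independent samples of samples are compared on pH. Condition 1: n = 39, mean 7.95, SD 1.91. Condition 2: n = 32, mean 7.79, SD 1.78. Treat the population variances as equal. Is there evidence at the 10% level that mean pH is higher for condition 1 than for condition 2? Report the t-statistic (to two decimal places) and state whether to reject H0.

t = 0.36; fail to reject H0

Let group 1 = condition 1, group 2 = condition 2. H0: μ_1 = μ_2; H1: μ_1 > μ_2 (two-sample pooled-variance t-test, right-tailed).
s_p² = [(39−1)·1.91² + (32−1)·1.78²]/(39+32−2) = 3.43258
t = (7.95 − 7.79)/√[3.43258·(1/39 + 1/32)] = 0.36
df = n₁ + n₂ − 2 = 69
p-value = P(T ≥ 0.36) ≈ 0.3592
Since p ≈ 0.3592 > α = 0.1, fail to reject H0; the data do not provide sufficient evidence against H0.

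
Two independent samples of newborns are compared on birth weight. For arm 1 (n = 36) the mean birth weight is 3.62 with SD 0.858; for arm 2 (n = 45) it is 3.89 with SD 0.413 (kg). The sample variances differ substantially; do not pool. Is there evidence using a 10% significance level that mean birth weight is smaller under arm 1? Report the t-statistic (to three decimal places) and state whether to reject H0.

Let group 1 = arm 1, group 2 = arm 2. H0: μ_1 = μ_2; H1: μ_1 < μ_2 (Welch's two-sample t-test, left-tailed).
t = (x̄_1 − x̄_2)/√(s_1²/n_1 + s_2²/n_2) = (3.62 − 3.89)/√(0.858²/36 + 0.413²/45) = -1.734
Welch–Satterthwaite df ≈ 47.87
p-value = P(T ≤ -1.734) ≈ 0.0447
Since p ≈ 0.0447 < α = 0.1, reject H0; the data support H1.

t = -1.734; reject H0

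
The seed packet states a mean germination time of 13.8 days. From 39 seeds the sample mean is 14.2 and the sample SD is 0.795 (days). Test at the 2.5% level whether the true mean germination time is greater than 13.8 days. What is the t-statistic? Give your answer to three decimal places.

H0: μ = 13.8; H1: μ > 13.8 (one-sample t-test, right-tailed).
t = (x̄ − μ₀)/(s/√n) = (14.2 − 13.8)/(0.795/√39) = 3.142
df = n − 1 = 38
p-value = P(T ≥ 3.142) ≈ 0.0016
Since p ≈ 0.0016 < α = 0.025, reject H0; the data support H1.

3.142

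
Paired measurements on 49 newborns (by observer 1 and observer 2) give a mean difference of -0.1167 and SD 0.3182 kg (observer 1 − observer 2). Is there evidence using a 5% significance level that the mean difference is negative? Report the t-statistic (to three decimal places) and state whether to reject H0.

H0: μ_d = 0; H1: μ_d < 0 (paired t-test on the differences, left-tailed).
t = d̄/(s_d/√n) = -0.1167/(0.3182/√49) = -2.567
df = n − 1 = 48
p-value = P(T ≤ -2.567) ≈ 0.007
Since p ≈ 0.007 < α = 0.05, reject H0; the data support H1.

t = -2.567; reject H0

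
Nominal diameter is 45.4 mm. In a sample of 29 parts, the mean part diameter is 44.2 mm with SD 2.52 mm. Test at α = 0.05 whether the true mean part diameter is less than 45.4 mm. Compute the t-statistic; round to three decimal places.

H0: μ = 45.4; H1: μ < 45.4 (one-sample t-test, left-tailed).
t = (x̄ − μ₀)/(s/√n) = (44.2 − 45.4)/(2.52/√29) = -2.564
df = n − 1 = 28
p-value = P(T ≤ -2.564) ≈ 0.0080
Since p ≈ 0.0080 < α = 0.05, reject H0; the data support H1.

-2.564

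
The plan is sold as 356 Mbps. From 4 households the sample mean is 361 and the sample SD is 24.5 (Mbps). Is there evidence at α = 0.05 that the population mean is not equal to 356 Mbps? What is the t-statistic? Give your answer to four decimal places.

H0: μ = 356; H1: μ ≠ 356 (one-sample t-test, two-sided).
t = (x̄ − μ₀)/(s/√n) = (361 − 356)/(24.5/√4) = 0.4082
df = n − 1 = 3
Two-sided p-value ≈ 0.7105
Since p ≈ 0.7105 > α = 0.05, fail to reject H0; the data do not provide sufficient evidence against H0.

0.4082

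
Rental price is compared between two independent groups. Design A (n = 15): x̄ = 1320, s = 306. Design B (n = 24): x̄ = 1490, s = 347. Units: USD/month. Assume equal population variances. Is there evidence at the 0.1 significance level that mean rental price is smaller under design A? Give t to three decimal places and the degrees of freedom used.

t = -1.555, df = 37

Let group 1 = design A, group 2 = design B. H0: μ_1 = μ_2; H1: μ_1 < μ_2 (two-sample pooled-variance t-test, left-tailed).
s_p² = [(15−1)·306² + (24−1)·347²]/(15+24−2) = 110279
t = (1320 − 1490)/√[110279·(1/15 + 1/24)] = -1.555
df = n₁ + n₂ − 2 = 37
p-value = P(T ≤ -1.555) ≈ 0.064
Since p ≈ 0.064 < α = 0.1, reject H0; the data support H1.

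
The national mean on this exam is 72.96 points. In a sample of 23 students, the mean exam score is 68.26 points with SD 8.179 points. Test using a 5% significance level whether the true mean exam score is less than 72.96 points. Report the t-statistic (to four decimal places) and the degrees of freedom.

H0: μ = 72.96; H1: μ < 72.96 (one-sample t-test, left-tailed).
t = (x̄ − μ₀)/(s/√n) = (68.26 − 72.96)/(8.179/√23) = -2.7559
df = n − 1 = 22
p-value = P(T ≤ -2.7559) ≈ 0.006
Since p ≈ 0.006 < α = 0.05, reject H0; the data support H1.

t = -2.7559, df = 22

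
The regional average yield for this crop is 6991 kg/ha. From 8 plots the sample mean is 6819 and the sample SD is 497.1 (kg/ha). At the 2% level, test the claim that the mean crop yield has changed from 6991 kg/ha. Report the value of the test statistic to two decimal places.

-0.98

H0: μ = 6991; H1: μ ≠ 6991 (one-sample t-test, two-sided).
t = (x̄ − μ₀)/(s/√n) = (6819 − 6991)/(497.1/√8) = -0.98
df = n − 1 = 7
Two-sided p-value ≈ 0.3604
Since p ≈ 0.3604 > α = 0.02, fail to reject H0; the evidence is not statistically significant.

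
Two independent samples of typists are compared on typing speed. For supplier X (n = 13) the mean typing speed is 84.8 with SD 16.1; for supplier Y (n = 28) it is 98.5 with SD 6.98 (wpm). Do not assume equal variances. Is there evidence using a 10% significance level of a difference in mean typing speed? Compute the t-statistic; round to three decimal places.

Let group 1 = supplier X, group 2 = supplier Y. H0: μ_1 = μ_2; H1: μ_1 ≠ μ_2 (Welch's two-sample t-test, two-sided).
t = (x̄_1 − x̄_2)/√(s_1²/n_1 + s_2²/n_2) = (84.8 − 98.5)/√(16.1²/13 + 6.98²/28) = -2.942
Welch–Satterthwaite df ≈ 14.14
Two-sided p-value ≈ 0.011
Since p ≈ 0.011 < α = 0.1, reject H0; the evidence is statistically significant.

-2.942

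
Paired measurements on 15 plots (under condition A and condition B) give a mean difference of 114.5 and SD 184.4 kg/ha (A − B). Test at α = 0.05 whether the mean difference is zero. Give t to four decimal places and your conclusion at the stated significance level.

H0: μ_d = 0; H1: μ_d ≠ 0 (paired t-test on the differences, two-sided).
t = d̄/(s_d/√n) = 114.5/(184.4/√15) = 2.4049
df = n − 1 = 14
Two-sided p-value ≈ 0.0306
Since p ≈ 0.0306 < α = 0.05, reject H0; the data support H1.

t = 2.4049; reject H0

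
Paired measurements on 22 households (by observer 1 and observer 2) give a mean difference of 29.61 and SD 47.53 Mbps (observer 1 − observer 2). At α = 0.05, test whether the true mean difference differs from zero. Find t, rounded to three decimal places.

H0: μ_d = 0; H1: μ_d ≠ 0 (paired t-test on the differences, two-sided).
t = d̄/(s_d/√n) = 29.61/(47.53/√22) = 2.922
df = n − 1 = 21
Two-sided p-value ≈ 0.008
Since p ≈ 0.008 < α = 0.05, reject H0; the evidence is statistically significant.

2.922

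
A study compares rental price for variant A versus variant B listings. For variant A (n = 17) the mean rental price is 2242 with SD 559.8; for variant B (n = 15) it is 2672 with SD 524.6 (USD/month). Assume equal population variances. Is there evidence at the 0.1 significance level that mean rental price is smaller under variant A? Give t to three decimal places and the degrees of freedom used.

t = -2.233, df = 30

Let group 1 = variant A, group 2 = variant B. H0: μ_1 = μ_2; H1: μ_1 < μ_2 (two-sample pooled-variance t-test, left-tailed).
s_p² = [(17−1)·559.8² + (15−1)·524.6²]/(17+15−2) = 295563
t = (2242 − 2672)/√[295563·(1/17 + 1/15)] = -2.233
df = n₁ + n₂ − 2 = 30
p-value = P(T ≤ -2.233) ≈ 0.017
Since p ≈ 0.017 < α = 0.1, reject H0; the evidence is statistically significant.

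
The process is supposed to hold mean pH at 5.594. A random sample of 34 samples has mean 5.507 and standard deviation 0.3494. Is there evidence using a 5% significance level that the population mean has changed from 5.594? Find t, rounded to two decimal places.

H0: μ = 5.594; H1: μ ≠ 5.594 (one-sample t-test, two-sided).
t = (x̄ − μ₀)/(s/√n) = (5.507 − 5.594)/(0.3494/√34) = -1.45
df = n − 1 = 33
Two-sided p-value ≈ 0.1560
Since p ≈ 0.1560 > α = 0.05, fail to reject H0; the data do not provide sufficient evidence against H0.

-1.45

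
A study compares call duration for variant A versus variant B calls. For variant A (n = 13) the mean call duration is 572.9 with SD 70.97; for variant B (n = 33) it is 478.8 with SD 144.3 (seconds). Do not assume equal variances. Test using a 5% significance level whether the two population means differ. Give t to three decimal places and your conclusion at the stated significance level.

Let group 1 = variant A, group 2 = variant B. H0: μ_1 = μ_2; H1: μ_1 ≠ μ_2 (Welch's two-sample t-test, two-sided).
t = (x̄_1 − x̄_2)/√(s_1²/n_1 + s_2²/n_2) = (572.9 − 478.8)/√(70.97²/13 + 144.3²/33) = 2.949
Welch–Satterthwaite df ≈ 41.57
Two-sided p-value ≈ 0.0052
Since p ≈ 0.0052 < α = 0.05, reject H0; the evidence is statistically significant.

t = 2.949; reject H0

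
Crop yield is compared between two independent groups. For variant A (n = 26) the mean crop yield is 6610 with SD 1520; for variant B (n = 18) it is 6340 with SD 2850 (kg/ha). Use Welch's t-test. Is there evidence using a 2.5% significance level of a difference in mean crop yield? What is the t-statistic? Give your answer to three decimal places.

Let group 1 = variant A, group 2 = variant B. H0: μ_1 = μ_2; H1: μ_1 ≠ μ_2 (Welch's two-sample t-test, two-sided).
t = (x̄_1 − x̄_2)/√(s_1²/n_1 + s_2²/n_2) = (6610 − 6340)/√(1520²/26 + 2850²/18) = 0.367
Welch–Satterthwaite df ≈ 23.73
Two-sided p-value ≈ 0.7166
Since p ≈ 0.7166 > α = 0.025, fail to reject H0; the data do not provide sufficient evidence against H0.

0.367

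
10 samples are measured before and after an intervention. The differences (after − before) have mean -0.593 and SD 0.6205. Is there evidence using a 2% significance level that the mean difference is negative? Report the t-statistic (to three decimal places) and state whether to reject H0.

t = -3.022; reject H0

H0: μ_d = 0; H1: μ_d < 0 (paired t-test on the differences, left-tailed).
t = d̄/(s_d/√n) = -0.593/(0.6205/√10) = -3.022
df = n − 1 = 9
p-value = P(T ≤ -3.022) ≈ 0.007
Since p ≈ 0.007 < α = 0.02, reject H0; the data support H1.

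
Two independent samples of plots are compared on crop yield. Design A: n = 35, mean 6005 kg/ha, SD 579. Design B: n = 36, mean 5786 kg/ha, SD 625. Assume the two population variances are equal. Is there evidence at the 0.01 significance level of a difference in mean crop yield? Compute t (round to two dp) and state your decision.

t = 1.53; fail to reject H0

Let group 1 = design A, group 2 = design B. H0: μ_1 = μ_2; H1: μ_1 ≠ μ_2 (two-sample pooled-variance t-test, two-sided).
s_p² = [(35−1)·579² + (36−1)·625²]/(35+36−2) = 363334
t = (6005 − 5786)/√[363334·(1/35 + 1/36)] = 1.53
df = n₁ + n₂ − 2 = 69
Two-sided p-value ≈ 0.1305
Since p ≈ 0.1305 > α = 0.01, fail to reject H0; the evidence is not statistically significant.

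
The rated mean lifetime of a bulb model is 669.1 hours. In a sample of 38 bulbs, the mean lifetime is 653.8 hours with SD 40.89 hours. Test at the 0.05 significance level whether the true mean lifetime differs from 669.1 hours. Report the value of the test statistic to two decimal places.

H0: μ = 669.1; H1: μ ≠ 669.1 (one-sample t-test, two-sided).
t = (x̄ − μ₀)/(s/√n) = (653.8 − 669.1)/(40.89/√38) = -2.31
df = n − 1 = 37
Two-sided p-value ≈ 0.0268
Since p ≈ 0.0268 < α = 0.05, reject H0; the data support H1.

-2.31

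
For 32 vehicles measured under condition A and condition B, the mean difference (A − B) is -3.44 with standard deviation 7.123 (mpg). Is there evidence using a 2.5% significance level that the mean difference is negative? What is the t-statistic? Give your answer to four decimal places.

-2.7319

H0: μ_d = 0; H1: μ_d < 0 (paired t-test on the differences, left-tailed).
t = d̄/(s_d/√n) = -3.44/(7.123/√32) = -2.7319
df = n − 1 = 31
p-value = P(T ≤ -2.7319) ≈ 0.005
Since p ≈ 0.005 < α = 0.025, reject H0; the evidence is statistically significant.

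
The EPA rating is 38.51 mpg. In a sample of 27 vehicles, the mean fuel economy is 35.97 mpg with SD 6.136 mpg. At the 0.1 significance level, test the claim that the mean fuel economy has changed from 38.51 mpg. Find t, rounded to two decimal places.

-2.15

H0: μ = 38.51; H1: μ ≠ 38.51 (one-sample t-test, two-sided).
t = (x̄ − μ₀)/(s/√n) = (35.97 − 38.51)/(6.136/√27) = -2.15
df = n − 1 = 26
Two-sided p-value ≈ 0.0409
Since p ≈ 0.0409 < α = 0.1, reject H0; the evidence is statistically significant.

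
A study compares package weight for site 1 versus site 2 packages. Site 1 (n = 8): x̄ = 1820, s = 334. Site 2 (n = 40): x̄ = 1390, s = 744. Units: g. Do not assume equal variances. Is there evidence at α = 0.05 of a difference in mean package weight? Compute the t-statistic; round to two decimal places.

Let group 1 = site 1, group 2 = site 2. H0: μ_1 = μ_2; H1: μ_1 ≠ μ_2 (Welch's two-sample t-test, two-sided).
t = (x̄_1 − x̄_2)/√(s_1²/n_1 + s_2²/n_2) = (1820 − 1390)/√(334²/8 + 744²/40) = 2.58
Welch–Satterthwaite df ≈ 23.61
Two-sided p-value ≈ 0.0166
Since p ≈ 0.0166 < α = 0.05, reject H0; the data support H1.

2.58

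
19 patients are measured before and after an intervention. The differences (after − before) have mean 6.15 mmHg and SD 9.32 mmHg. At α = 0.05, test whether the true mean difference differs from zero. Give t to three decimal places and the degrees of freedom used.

t = 2.876, df = 18

H0: μ_d = 0; H1: μ_d ≠ 0 (paired t-test on the differences, two-sided).
t = d̄/(s_d/√n) = 6.15/(9.32/√19) = 2.876
df = n − 1 = 18
Two-sided p-value ≈ 0.010
Since p ≈ 0.010 < α = 0.05, reject H0; the evidence is statistically significant.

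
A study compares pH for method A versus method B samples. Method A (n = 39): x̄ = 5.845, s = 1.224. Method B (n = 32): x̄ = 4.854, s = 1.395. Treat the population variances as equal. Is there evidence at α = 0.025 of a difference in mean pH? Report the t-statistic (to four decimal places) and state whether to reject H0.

t = 3.1872; reject H0

Let group 1 = method A, group 2 = method B. H0: μ_1 = μ_2; H1: μ_1 ≠ μ_2 (two-sample pooled-variance t-test, two-sided).
s_p² = [(39−1)·1.224² + (32−1)·1.395²]/(39+32−2) = 1.69938
t = (5.845 − 4.854)/√[1.69938·(1/39 + 1/32)] = 3.1872
df = n₁ + n₂ − 2 = 69
Two-sided p-value ≈ 0.0022
Since p ≈ 0.0022 < α = 0.025, reject H0; the data support H1.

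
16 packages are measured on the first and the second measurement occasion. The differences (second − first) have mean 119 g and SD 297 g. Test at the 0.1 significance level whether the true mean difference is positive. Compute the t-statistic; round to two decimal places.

H0: μ_d = 0; H1: μ_d > 0 (paired t-test on the differences, right-tailed).
t = d̄/(s_d/√n) = 119/(297/√16) = 1.60
df = n − 1 = 15
p-value = P(T ≥ 1.60) ≈ 0.0649
Since p ≈ 0.0649 < α = 0.1, reject H0; the evidence is statistically significant.

1.60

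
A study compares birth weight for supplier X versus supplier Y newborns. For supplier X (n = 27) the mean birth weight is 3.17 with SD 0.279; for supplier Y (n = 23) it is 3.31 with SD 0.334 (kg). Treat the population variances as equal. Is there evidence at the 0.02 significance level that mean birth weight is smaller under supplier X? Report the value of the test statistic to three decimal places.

-1.615

Let group 1 = supplier X, group 2 = supplier Y. H0: μ_1 = μ_2; H1: μ_1 < μ_2 (two-sample pooled-variance t-test, left-tailed).
s_p² = [(27−1)·0.279² + (23−1)·0.334²]/(27+23−2) = 0.0932937
t = (3.17 − 3.31)/√[0.0932937·(1/27 + 1/23)] = -1.615
df = n₁ + n₂ − 2 = 48
p-value = P(T ≤ -1.615) ≈ 0.0564
Since p ≈ 0.0564 > α = 0.02, fail to reject H0; the data do not provide sufficient evidence against H0.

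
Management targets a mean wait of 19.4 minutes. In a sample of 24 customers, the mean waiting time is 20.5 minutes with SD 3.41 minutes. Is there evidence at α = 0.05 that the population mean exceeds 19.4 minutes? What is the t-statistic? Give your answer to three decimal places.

H0: μ = 19.4; H1: μ > 19.4 (one-sample t-test, right-tailed).
t = (x̄ − μ₀)/(s/√n) = (20.5 − 19.4)/(3.41/√24) = 1.580
df = n − 1 = 23
p-value = P(T ≥ 1.580) ≈ 0.0638
Since p ≈ 0.0638 > α = 0.05, fail to reject H0; the data do not provide sufficient evidence against H0.

1.580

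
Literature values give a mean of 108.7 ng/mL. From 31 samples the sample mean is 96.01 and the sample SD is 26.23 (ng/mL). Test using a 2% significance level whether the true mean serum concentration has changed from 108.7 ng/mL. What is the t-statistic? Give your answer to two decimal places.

-2.69

H0: μ = 108.7; H1: μ ≠ 108.7 (one-sample t-test, two-sided).
t = (x̄ − μ₀)/(s/√n) = (96.01 − 108.7)/(26.23/√31) = -2.69
df = n − 1 = 30
Two-sided p-value ≈ 0.0115
Since p ≈ 0.0115 < α = 0.02, reject H0; the evidence is statistically significant.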